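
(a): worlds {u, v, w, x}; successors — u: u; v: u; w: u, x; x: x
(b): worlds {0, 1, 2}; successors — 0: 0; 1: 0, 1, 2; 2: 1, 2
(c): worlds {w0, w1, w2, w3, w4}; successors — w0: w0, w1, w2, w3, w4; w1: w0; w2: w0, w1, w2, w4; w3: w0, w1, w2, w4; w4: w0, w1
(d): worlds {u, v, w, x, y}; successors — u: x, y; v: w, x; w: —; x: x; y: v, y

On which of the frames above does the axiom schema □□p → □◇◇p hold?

This is the axiom for a generalized confluence (Geach) condition; its first-order frame correspondent is ∀x ∀z (xRz → ∃w (xR²w ∧ zR²w)).
(a): ✓.
(b): ✓.
(c): ✓.
(d): fails — vRw but no t with vR²t and wR²t.
Valid on: (a), (b), (c).

(a), (b), (c)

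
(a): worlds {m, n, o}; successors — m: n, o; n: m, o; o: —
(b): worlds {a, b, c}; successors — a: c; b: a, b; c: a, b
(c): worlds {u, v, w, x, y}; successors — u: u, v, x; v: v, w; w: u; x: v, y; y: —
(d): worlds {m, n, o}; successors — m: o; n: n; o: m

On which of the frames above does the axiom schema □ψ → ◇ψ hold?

This is the axiom for seriality; its first-order frame correspondent is ∀x ∃y Rxy.
(a): fails — world o has no successor.
(b): ✓.
(c): fails — world y has no successor.
(d): ✓.

(b), (d)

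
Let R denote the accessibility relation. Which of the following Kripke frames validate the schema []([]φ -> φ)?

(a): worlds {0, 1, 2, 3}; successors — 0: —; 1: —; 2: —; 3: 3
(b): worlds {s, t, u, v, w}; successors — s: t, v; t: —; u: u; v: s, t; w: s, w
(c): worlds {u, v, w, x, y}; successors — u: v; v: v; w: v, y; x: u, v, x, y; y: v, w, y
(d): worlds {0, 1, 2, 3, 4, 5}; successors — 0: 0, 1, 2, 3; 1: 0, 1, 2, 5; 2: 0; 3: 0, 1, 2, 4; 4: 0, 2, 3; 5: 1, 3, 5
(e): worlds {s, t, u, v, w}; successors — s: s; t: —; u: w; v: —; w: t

(a)

This is the axiom for shift-reflexivity; its first-order frame correspondent is forall x forall y (Rxy -> Ryy).
(a): condition met.
(b): fails — Rvt but not Rtt.
(c): fails — Rxu but not Ruu.
(d): fails — R34 but not R44.
(e): fails — Rwt but not Rtt.
Valid on: (a).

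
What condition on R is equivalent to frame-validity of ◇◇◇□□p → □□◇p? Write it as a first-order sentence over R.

∀x ∀y ∀z ((xR³y ∧ xR²z) → ∃w (yR²w ∧ zRw))

This is a Sahlqvist (Geach-type) schema ◇^3□^2p → □^2◇^1p.
Minimal-valuation argument: fix x; take any y with xR^3y and any z with xR^2z. Set V(p) to the set of worlds R-reachable from y in exactly 2 steps. Then □^2p holds at y, so the antecedent holds at x; validity forces ◇^1p at z, giving a w with zR^1w and yR^2w.
First-order correspondent: ∀x ∀y ∀z ((xR³y ∧ xR²z) → ∃w (yR²w ∧ zRw)).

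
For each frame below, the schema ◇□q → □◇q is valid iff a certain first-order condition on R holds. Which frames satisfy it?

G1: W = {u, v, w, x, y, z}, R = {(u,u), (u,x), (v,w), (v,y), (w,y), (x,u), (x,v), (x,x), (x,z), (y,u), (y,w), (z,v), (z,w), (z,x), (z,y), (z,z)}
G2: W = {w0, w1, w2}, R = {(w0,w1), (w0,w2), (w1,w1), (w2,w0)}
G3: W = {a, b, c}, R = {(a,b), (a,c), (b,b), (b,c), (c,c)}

Frame correspondent (Sahlqvist): ∀x ∀y ∀z (Rxy ∧ Rxz → ∃w (Ryw ∧ Rzw)) — i.e. convergence.
G1: fails — Rvw and Rvy but w and y have no common successor.
G2: fails — Rw0w1 and Rw0w2 but w1 and w2 have no common successor.
G3: ✓.
Valid on: G3.

G3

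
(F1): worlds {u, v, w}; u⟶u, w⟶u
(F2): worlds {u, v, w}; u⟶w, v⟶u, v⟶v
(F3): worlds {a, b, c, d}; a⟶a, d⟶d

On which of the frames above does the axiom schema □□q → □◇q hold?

(F1), (F3)

Frame correspondent (Sahlqvist): ∀x ∀z (xRz → ∃w (xR²w ∧ zRw)) — i.e. a generalized confluence (Geach) condition.
(F1): holds.
(F2): fails — uRw but no t with uR²t and wRt.
(F3): holds.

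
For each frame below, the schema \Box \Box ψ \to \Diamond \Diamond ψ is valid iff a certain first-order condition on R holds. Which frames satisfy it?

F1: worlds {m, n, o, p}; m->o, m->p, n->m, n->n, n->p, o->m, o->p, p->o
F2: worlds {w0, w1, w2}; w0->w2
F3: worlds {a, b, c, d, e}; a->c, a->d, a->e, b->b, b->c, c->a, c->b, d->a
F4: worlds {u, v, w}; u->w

The schema corresponds to a generalized confluence (Geach) condition: \forall x \exists w (x R^2 w \wedge x R^2 w).
F1: holds.
F2: fails — at w0 but no w with w0R²w and w0R²w.
F3: fails — at e but no w with eR²w and eR²w.
F4: fails — at u but no t with uR²t and uR²t.

F1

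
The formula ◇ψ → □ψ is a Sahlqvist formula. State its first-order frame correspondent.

This schema is the CD axiom.
Its frame correspondent is partial functionality — ∀x ∀y ∀z (Rxy ∧ Rxz → y = z).

partial functionality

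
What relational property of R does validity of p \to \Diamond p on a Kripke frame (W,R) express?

This is frame-equivalent to □p → p (substitute ¬p for p and contrapose).
Suppose □p→p is valid. At any x set V(p)={w : Rxw}. Then □p holds at x, so p holds at x, i.e. Rxx.

reflexivity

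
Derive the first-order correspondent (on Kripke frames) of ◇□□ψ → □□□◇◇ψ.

This is a Sahlqvist (Geach-type) schema ◇^1□^2ψ → □^3◇^2ψ.
Minimal-valuation argument: fix x; take any y with xR^1y and any z with xR^3z. Set V(ψ) to the set of worlds R-reachable from y in exactly 2 steps. Then □^2ψ holds at y, so the antecedent holds at x; validity forces ◇^2ψ at z, giving a w with zR^2w and yR^2w.
First-order correspondent: ∀x ∀y ∀z ((xRy ∧ xR³z) → ∃w (yR²w ∧ zR²w)).

∀x ∀y ∀z ((xRy ∧ xR³z) → ∃w (yR²w ∧ zR²w))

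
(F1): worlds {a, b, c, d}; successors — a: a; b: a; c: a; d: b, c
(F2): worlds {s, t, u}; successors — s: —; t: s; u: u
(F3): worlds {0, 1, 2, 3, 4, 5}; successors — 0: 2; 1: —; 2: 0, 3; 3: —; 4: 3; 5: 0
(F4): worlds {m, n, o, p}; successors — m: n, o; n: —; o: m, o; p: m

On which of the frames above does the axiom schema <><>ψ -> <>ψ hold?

(F2)

The schema corresponds to transitivity: forall x forall y forall z (Rxy & Ryz -> Rxz).
(F1): fails — Rdc and Rca but not Rda.
(F2): satisfies the condition.
(F3): fails — R02 and R23 but not R03.
(F4): fails — Rom and Rmn but not Ron.
Valid on: (F2).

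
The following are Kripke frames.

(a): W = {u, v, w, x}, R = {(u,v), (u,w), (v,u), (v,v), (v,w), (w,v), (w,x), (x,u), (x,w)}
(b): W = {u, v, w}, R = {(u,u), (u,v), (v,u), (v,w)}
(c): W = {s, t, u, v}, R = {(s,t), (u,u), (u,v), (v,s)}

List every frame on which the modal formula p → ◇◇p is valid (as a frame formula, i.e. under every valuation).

This is the axiom for a generalized confluence (Geach) condition; its first-order frame correspondent is ∀x ∃w (x = w ∧ xR²w).
(a): holds.
(b): fails — at w but no t with w=t and wR²t.
(c): fails — at s but no w with s=w and sR²w.

(a)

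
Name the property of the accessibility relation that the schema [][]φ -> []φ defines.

Density

Suppose □□φ→□φ is valid. Take Rxy and set V(φ)={w : xR²w}. Then □□φ at x, so □φ at x, so φ at y, i.e. ∃z(Rxz∧Rzy).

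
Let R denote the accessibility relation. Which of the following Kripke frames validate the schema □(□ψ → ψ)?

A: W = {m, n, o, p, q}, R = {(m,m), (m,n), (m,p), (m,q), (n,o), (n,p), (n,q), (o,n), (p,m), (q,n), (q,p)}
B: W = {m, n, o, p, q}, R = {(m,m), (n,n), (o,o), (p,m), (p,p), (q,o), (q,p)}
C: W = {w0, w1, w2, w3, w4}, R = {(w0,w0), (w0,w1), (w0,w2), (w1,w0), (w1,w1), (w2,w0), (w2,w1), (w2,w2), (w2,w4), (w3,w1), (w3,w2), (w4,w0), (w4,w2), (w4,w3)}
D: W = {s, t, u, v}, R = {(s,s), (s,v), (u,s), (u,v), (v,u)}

Frame correspondent (Sahlqvist): ∀x ∀y (Rxy → Ryy) — i.e. shift-reflexivity.
A: fails — Ron but not Rnn.
B: ✓.
C: fails — Rw2w4 but not Rw4w4.
D: fails — Ruv but not Rvv.
Valid on: B.

B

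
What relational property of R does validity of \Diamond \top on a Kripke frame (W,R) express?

◇⊤ holds at w iff w has a successor, so frame-validity of ◇⊤ is exactly seriality. Equivalently via □ψ → ◇ψ:
Suppose □ψ→◇ψ is valid. At any x set V(ψ)=W. Then □ψ at x, so ◇ψ at x, so x has a successor.

seriality: \forall x \exists y Rxy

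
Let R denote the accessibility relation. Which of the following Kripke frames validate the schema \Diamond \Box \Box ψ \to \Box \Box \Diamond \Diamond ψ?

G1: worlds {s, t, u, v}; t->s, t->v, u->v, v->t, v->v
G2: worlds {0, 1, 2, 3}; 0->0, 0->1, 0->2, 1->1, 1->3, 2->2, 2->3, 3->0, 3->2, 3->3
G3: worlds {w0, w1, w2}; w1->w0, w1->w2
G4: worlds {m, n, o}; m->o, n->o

This is the axiom for a generalized confluence (Geach) condition; its first-order frame correspondent is \forall x \forall y \forall z ((xRy \wedge x R^2 z) \to \exists w (y R^2 w \wedge z R^2 w)).
G1: fails — tRs, tR²t but no w with sR²w and tR²w.
G2: holds.
G3: holds.
G4: holds.

G2, G3, G4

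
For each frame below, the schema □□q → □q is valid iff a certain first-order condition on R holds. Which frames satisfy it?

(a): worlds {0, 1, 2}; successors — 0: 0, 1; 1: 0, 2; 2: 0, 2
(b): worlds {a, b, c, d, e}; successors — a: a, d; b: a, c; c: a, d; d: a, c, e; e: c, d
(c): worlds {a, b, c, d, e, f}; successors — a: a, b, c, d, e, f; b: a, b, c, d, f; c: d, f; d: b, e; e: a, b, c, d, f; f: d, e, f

(a)

Frame correspondent (Sahlqvist): ∀x ∀y (Rxy → ∃z (Rxz ∧ Rzy)) — i.e. density.
(a): ✓.
(b): fails — Rbc but no z with Rbz and Rzc.
(c): fails — Rde but no z with Rdz and Rze.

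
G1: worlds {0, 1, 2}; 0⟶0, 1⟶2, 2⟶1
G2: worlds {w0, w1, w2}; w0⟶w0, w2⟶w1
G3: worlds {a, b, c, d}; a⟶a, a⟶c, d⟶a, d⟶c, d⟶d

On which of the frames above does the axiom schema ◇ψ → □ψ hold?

G1, G2

The schema corresponds to partial functionality: ∀x ∀y ∀z (Rxy ∧ Rxz → y = z).
G1: holds.
G2: holds.
G3: fails — a sees both a and c.
Valid on: G1, G2.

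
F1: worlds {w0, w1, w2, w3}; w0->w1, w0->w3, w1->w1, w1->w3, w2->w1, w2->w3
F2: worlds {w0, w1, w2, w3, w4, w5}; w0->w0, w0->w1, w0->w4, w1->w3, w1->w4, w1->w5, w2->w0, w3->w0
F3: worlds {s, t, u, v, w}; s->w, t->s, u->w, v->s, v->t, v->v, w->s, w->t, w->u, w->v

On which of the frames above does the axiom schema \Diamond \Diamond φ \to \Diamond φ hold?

F1

This is the axiom for transitivity; its first-order frame correspondent is \forall x \forall y \forall z (Rxy \wedge Ryz \to Rxz).
F1: ✓.
F2: fails — Rw1w3 and Rw3w0 but not Rw1w0.
F3: fails — Ruw and Rwt but not Rut.
Valid on: F1.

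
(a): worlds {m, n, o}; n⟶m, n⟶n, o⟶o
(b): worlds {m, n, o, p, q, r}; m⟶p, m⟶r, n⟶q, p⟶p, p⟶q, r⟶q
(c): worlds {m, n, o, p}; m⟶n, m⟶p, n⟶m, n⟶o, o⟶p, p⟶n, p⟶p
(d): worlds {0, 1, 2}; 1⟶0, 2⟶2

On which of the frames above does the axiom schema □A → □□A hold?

Frame correspondent (Sahlqvist): ∀x ∀y ∀z (Rxy ∧ Ryz → Rxz) — i.e. transitivity.
(a): satisfies the condition.
(b): fails — Rmr and Rrq but not Rmq.
(c): fails — Rop and Rpn but not Ron.
(d): satisfies the condition.
Valid on: (a), (d).

(a), (d)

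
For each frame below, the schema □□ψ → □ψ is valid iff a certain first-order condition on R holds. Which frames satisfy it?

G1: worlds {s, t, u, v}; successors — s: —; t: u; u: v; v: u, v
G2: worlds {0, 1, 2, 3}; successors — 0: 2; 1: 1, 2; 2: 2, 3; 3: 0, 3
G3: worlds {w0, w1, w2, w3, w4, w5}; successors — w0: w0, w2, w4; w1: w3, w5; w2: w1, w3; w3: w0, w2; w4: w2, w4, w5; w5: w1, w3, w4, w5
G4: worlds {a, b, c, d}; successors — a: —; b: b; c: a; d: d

G2

The schema corresponds to density: ∀x ∀y (Rxy → ∃z (Rxz ∧ Rzy)).
G1: fails — Rtu but no z with Rtz and Rzu.
G2: condition met.
G3: fails — Rw2w1 but no z with Rw2z and Rzw1.
G4: fails — Rca but no z with Rcz and Rza.
Valid on: G2.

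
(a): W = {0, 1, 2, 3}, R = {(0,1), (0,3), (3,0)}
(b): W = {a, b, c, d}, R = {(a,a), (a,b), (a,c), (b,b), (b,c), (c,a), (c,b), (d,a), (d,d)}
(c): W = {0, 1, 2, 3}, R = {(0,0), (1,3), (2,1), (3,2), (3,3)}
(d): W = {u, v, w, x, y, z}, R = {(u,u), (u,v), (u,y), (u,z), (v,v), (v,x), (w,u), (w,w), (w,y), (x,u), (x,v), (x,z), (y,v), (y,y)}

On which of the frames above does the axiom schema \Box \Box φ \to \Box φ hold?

The schema corresponds to density: \forall x \forall y (Rxy \to \exists z (Rxz \wedge Rzy)).
(a): fails — R01 but no z with R0z and Rz1.
(b): ✓.
(c): fails — R21 but no z with R2z and Rz1.
(d): ✓.

(b), (d)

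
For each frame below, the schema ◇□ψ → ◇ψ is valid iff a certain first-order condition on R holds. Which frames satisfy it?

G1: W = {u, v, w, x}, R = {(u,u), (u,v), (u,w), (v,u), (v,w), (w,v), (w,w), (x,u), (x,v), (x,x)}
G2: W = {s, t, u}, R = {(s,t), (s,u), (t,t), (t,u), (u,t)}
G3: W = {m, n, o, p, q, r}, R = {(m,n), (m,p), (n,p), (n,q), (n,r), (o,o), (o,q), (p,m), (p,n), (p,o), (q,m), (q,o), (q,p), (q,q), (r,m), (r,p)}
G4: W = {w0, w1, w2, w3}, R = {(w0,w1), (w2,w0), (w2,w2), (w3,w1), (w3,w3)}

G1, G2

Frame correspondent (Sahlqvist): ∀x ∀y (xRy → ∃w (yRw ∧ xRw)) — i.e. a generalized confluence (Geach) condition.
G1: condition met.
G2: condition met.
G3: fails — nRp but no w with pRw and nRw.
G4: fails — w0Rw1 but no w with w1Rw and w0Rw.
Valid on: G1, G2.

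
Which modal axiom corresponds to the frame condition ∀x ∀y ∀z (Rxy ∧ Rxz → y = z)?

◇r → □r

A defining formula is ◇r → □r (the CD axiom).
Suppose ◇r→□r is valid. Take Rxy, Rxz and set V(r)={y}. Then ◇r at x, so □r at x, so r at z, i.e. z=y.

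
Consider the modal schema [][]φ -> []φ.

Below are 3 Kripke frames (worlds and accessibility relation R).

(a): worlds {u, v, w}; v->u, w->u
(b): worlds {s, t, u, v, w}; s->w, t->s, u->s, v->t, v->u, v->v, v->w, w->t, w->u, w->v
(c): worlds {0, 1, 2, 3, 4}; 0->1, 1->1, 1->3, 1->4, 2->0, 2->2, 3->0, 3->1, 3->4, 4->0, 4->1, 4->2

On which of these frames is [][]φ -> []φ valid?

(c)

Frame correspondent (Sahlqvist): forall x forall y (Rxy -> exists z (Rxz & Rzy)) — i.e. density.
(a): fails — Rvu but no z with Rvz and Rzu.
(b): fails — Rus but no z with Ruz and Rzs.
(c): condition met.
Valid on: (c).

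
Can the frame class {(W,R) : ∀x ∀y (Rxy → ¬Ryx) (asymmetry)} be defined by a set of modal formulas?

No — not modally definable

If a class were modally definable it would be closed under surjective bounded morphisms (Goldblatt–Thomason).
The 5-cycle (worlds w0,w1,w2,w3,w4 with w0→w1→w2→w3→w4→w0) is asymmetric. Mapping every world to a single reflexive point • is a surjective bounded morphism, and the reflexive point is not asymmetric (R•• but asymmetry requires ¬R••).
So no modal formula (or set of formulas) defines exactly the asymmetric frames.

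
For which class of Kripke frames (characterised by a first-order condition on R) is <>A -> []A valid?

partial functionality

Suppose ◇A→□A is valid. Take Rxy, Rxz and set V(A)={y}. Then ◇A at x, so □A at x, so A at z, i.e. z=y.
The converse is a direct semantic check.
So the correspondent is partial functionality.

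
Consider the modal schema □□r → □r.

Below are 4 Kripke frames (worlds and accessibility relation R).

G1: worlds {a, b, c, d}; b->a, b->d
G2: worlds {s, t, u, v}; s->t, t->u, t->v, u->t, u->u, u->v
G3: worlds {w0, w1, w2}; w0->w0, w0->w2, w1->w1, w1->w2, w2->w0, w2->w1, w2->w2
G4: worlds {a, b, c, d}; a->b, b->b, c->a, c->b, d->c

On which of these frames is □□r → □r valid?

Frame correspondent (Sahlqvist): ∀x ∀y (Rxy → ∃z (Rxz ∧ Rzy)) — i.e. density.
G1: fails — Rba but no z with Rbz and Rza.
G2: fails — Rst but no z with Rsz and Rzt.
G3: condition met.
G4: fails — Rdc but no z with Rdz and Rzc.

G3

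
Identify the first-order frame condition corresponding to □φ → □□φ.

Transitivity

Suppose □φ→□□φ is valid. Take Rxy, Ryz and set V(φ)={w : Rxw}. Then □φ at x, so □□φ at x, so □φ at y, so φ at z, i.e. Rxz.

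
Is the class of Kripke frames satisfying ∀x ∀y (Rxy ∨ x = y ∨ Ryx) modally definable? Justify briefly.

Not definable by any modal formula

Any modally definable frame class is closed under disjoint unions.
Take 3 disjoint single-world reflexive frames: each is trivially connected, but their disjoint union has 3 worlds with no edge between distinct components, so it is not connected.
So the class is not modally definable.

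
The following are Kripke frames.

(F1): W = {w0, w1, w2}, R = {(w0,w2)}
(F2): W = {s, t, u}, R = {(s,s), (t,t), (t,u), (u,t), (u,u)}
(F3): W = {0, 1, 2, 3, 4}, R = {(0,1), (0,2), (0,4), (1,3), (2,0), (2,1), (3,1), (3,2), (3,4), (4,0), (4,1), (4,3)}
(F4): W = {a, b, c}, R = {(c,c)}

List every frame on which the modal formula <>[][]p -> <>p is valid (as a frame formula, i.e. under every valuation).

The schema corresponds to a generalized confluence (Geach) condition: forall x forall y (xRy -> exists w (y R^2 w & xRw)).
(F1): fails — w0Rw2 but no w with w2R²w and w0Rw.
(F2): ✓.
(F3): ✓.
(F4): ✓.

(F2), (F3), (F4)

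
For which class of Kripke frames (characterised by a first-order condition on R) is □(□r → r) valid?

This schema is the T□ axiom.
It corresponds to shift-reflexivity: ∀x ∀y (Rxy → Ryy).

shift-reflexivity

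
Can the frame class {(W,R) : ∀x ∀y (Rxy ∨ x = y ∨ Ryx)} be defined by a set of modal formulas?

Not definable by any modal formula

If a class were modally definable it would be closed under disjoint unions (Goldblatt–Thomason).
Take 4 disjoint single-world reflexive frames: each is trivially connected, but their disjoint union has 4 worlds with no edge between distinct components, so it is not connected.
So the class is not modally definable.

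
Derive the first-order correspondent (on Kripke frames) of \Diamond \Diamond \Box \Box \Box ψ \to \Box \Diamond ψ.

This is a Sahlqvist (Geach-type) schema ◇^2□^3ψ → □^1◇^1ψ.
Minimal-valuation argument: fix x; take any y with xR^2y and any z with xR^1z. Set V(ψ) to the set of worlds R-reachable from y in exactly 3 steps. Then □^3ψ holds at y, so the antecedent holds at x; validity forces ◇^1ψ at z, giving a w with zR^1w and yR^3w.
First-order correspondent: \forall x \forall y \forall z ((x R^2 y \wedge xRz) \to \exists w (y R^3 w \wedge zRw)).

\forall x \forall y \forall z ((x R^2 y \wedge xRz) \to \exists w (y R^3 w \wedge zRw))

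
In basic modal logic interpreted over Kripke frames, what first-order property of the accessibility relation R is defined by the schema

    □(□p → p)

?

This schema is the T□ axiom.
It corresponds to shift-reflexivity: ∀x ∀y (Rxy → Ryy).

shift-reflexivity: ∀x ∀y (Rxy → Ryy)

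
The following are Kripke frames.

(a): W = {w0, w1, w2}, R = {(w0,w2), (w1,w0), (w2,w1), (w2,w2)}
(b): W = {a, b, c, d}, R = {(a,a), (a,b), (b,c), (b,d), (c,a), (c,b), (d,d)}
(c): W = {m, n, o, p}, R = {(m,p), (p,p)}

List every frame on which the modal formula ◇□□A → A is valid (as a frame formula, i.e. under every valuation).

(a)

The schema corresponds to a generalized confluence (Geach) condition: ∀x ∀y (xRy → ∃w (yR²w ∧ x = w)).
(a): condition met.
(b): fails — bRd but no w with dR²w and b=w.
(c): fails — mRp but no w with pR²w and m=w.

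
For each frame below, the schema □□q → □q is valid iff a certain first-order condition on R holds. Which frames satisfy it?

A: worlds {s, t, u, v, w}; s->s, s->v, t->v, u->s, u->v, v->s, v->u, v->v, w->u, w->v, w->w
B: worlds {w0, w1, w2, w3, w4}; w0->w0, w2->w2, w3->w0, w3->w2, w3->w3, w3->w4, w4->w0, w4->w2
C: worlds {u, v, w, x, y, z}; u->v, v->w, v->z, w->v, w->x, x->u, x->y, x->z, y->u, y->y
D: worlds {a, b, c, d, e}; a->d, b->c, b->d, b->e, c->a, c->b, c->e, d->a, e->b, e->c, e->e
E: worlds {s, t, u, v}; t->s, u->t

A, B

The schema corresponds to density: ∀x ∀y (Rxy → ∃z (Rxz ∧ Rzy)).
A: condition met.
B: condition met.
C: fails — Ruv but no t with Rut and Rtv.
D: fails — Rca but no z with Rcz and Rza.
E: fails — Rts but no z with Rtz and Rzs.
Valid on: A, B.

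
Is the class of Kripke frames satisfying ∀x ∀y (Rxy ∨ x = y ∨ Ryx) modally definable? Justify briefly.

Not definable by any modal formula

Any modally definable frame class is closed under disjoint unions.
Take 2 disjoint single-world reflexive frames: each is trivially connected, but their disjoint union has 2 worlds with no edge between distinct components, so it is not connected.
So no modal formula (or set of formulas) defines exactly the connected frames.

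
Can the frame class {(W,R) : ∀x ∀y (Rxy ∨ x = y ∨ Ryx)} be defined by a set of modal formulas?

Not definable by any modal formula

Any modally definable frame class is closed under disjoint unions.
Take 3 disjoint single-world reflexive frames: each is trivially connected, but their disjoint union has 3 worlds with no edge between distinct components, so it is not connected.
So no modal formula (or set of formulas) defines exactly the connected frames.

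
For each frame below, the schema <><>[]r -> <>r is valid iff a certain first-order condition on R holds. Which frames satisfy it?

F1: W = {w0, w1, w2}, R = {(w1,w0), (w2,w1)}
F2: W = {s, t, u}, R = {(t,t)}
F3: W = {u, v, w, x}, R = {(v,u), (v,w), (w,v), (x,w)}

F2

This is the axiom for a generalized confluence (Geach) condition; its first-order frame correspondent is forall x forall y (x R^2 y -> exists w (yRw & xRw)).
F1: fails — w2R²w0 but no w with w0Rw and w2Rw.
F2: holds.
F3: fails — wR²u but no t with uRt and wRt.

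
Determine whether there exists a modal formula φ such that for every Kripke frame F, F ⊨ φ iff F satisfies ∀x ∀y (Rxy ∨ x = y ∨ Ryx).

No

Modal frame validity is preserved under disjoint unions.
Take 2 disjoint single-world reflexive frames: each is trivially connected, but their disjoint union has 2 worlds with no edge between distinct components, so it is not connected.
So the class is not modally definable.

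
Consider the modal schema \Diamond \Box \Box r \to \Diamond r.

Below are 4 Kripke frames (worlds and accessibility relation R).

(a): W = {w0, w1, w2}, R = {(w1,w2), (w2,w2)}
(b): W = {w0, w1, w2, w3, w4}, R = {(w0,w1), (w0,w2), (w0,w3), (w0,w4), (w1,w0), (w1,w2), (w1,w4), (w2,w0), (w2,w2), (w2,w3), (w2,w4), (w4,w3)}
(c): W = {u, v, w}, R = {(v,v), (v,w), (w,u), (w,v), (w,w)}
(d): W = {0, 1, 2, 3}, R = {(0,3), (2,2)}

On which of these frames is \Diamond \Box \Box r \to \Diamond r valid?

The schema corresponds to a generalized confluence (Geach) condition: \forall x \forall y (xRy \to \exists w (y R^2 w \wedge xRw)).
(a): condition met.
(b): fails — w0Rw3 but no w with w3R²w and w0Rw.
(c): fails — wRu but no t with uR²t and wRt.
(d): fails — 0R3 but no w with 3R²w and 0Rw.

(a)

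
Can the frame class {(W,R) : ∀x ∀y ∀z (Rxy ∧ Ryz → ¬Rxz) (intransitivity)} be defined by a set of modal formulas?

Any modally definable frame class is closed under surjective bounded morphisms.
The 7-cycle (worlds 0,1,2,3,4,5,6 with 0→1→2→3→4→5→6→0) is intransitive. Mapping every world to a single reflexive point • is a surjective bounded morphism; the reflexive point is not intransitive (R••∧R•• but R••).
So the class is not modally definable.

Not modally definable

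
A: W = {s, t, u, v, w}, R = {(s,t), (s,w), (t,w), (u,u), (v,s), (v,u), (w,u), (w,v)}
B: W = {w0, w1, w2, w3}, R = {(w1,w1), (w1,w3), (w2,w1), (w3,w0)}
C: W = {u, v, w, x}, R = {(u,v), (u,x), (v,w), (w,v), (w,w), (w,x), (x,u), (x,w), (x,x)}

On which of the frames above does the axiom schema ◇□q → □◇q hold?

C

This is the axiom for convergence; its first-order frame correspondent is ∀x ∀y ∀z (Rxy ∧ Rxz → ∃w (Ryw ∧ Rzw)).
A: fails — Rsw and Rst but w and t have no common successor.
B: fails — Rw1w1 and Rw1w3 but w1 and w3 have no common successor.
C: ✓.
Valid on: C.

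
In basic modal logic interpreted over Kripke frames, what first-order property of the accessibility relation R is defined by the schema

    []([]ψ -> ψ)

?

shift-reflexivity

Suppose □(□ψ→ψ) is valid. Take Rxy and set V(ψ)={w : Ryw}. Then at y, □ψ holds; since □(□ψ→ψ) at x, □ψ→ψ at y, so ψ at y, i.e. Ryy.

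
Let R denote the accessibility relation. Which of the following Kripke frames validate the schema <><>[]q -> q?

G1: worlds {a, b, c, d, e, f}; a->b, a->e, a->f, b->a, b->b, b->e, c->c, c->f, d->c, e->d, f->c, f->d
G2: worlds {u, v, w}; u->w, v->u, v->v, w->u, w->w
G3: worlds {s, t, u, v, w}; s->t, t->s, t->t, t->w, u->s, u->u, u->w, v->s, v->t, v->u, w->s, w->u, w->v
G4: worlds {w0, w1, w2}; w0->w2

G4

This is the axiom for a generalized confluence (Geach) condition; its first-order frame correspondent is forall x forall y (x R^2 y -> exists w (yRw & x = w)).
G1: fails — aR²a but no w with aRw and a=w.
G2: fails — uR²u but no t with uRt and u=t.
G3: fails — sR²s but no w* with sRw* and s=w*.
G4: ✓.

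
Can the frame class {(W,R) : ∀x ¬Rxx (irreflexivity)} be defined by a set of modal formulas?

No

Any modally definable frame class is closed under surjective bounded morphisms.
The 3-cycle (worlds a,b,c with a→b→c→a) is irreflexive, and the map sending every world to a single reflexive point • is a surjective bounded morphism (forth: every edge maps to (•,•); back: every world has a successor). So any modal formula valid on the 3-cycle is also valid on the reflexive point, which is not irreflexive.
So the class is not modally definable.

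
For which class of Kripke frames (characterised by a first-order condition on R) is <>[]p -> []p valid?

the Euclidean property: forall x forall y forall z (Rxy & Rxz -> Ryz)

Replacing p by ¬p and contraposing gives the equivalent schema ◇p → □◇p.
Suppose ◇p→□◇p is valid. Take Rxy, Rxz and set V(p)={y}. Then ◇p at x, so □◇p at x, so ◇p at z, so some w with Rzw has p; w=y, i.e. Rzy. By symmetry of the argument, Ryz.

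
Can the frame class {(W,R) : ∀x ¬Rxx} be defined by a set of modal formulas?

Not definable by any modal formula

If a class were modally definable it would be closed under surjective bounded morphisms (Goldblatt–Thomason).
The 2-cycle (worlds w0,w1 with w0→w1→w0) is irreflexive, and the map sending every world to a single reflexive point • is a surjective bounded morphism (forth: every edge maps to (•,•); back: every world has a successor). So any modal formula valid on the 2-cycle is also valid on the reflexive point, which is not irreflexive.
So no modal formula (or set of formulas) defines exactly the irreflexive frames.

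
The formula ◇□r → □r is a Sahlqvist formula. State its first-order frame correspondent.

Equivalently (dual form): ◇r → □◇r.
Suppose ◇r→□◇r is valid. Take Rxy, Rxz and set V(r)={y}. Then ◇r at x, so □◇r at x, so ◇r at z, so some w with Rzw has r; w=y, i.e. Rzy. By symmetry of the argument, Ryz.

The Euclidean property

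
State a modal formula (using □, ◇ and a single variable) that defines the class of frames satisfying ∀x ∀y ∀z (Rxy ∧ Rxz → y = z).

◇q → □q

The condition is partial functionality. The CD schema ◇q → □q defines it.
Suppose ◇q→□q is valid. Take Rxy, Rxz and set V(q)={y}. Then ◇q at x, so □q at x, so q at z, i.e. z=y.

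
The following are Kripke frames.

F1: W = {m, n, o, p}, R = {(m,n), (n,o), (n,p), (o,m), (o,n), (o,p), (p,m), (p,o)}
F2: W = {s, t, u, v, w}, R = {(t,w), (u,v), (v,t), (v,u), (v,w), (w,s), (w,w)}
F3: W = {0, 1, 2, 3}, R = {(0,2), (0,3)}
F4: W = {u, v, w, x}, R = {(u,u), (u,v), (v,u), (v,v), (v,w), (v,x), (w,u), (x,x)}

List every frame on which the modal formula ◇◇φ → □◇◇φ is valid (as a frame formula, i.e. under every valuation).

The schema corresponds to a generalized confluence (Geach) condition: ∀x ∀y ∀z ((xR²y ∧ xRz) → ∃w (y = w ∧ zR²w)).
F1: fails — nR²o, nRp but no w with o=w and pR²w.
F2: fails — uR²t, uRv but no w* with t=w* and vR²w*.
F3: condition met.
F4: fails — vR²u, vRx but no t with u=t and xR²t.
Valid on: F3.

F3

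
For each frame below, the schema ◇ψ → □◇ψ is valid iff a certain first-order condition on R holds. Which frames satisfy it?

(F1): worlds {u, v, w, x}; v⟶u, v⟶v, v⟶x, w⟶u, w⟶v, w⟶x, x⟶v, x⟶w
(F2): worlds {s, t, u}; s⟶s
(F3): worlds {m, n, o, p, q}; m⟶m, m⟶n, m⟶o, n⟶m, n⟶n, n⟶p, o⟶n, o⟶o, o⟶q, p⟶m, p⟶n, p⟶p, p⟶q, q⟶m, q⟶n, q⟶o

(F2)

This is the axiom for the Euclidean property; its first-order frame correspondent is ∀x ∀y ∀z (Rxy ∧ Rxz → Ryz).
(F1): fails — Rvu and Rvv but not Ruv.
(F2): ✓.
(F3): fails — Rmo and Rmm but not Rom.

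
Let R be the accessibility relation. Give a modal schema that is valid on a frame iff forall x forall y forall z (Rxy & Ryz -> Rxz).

The condition is transitivity. The 4 schema □s → □□s defines it.
Suppose □s→□□s is valid. Take Rxy, Ryz and set V(s)={w : Rxw}. Then □s at x, so □□s at x, so □s at y, so s at z, i.e. Rxz.

□s → □□s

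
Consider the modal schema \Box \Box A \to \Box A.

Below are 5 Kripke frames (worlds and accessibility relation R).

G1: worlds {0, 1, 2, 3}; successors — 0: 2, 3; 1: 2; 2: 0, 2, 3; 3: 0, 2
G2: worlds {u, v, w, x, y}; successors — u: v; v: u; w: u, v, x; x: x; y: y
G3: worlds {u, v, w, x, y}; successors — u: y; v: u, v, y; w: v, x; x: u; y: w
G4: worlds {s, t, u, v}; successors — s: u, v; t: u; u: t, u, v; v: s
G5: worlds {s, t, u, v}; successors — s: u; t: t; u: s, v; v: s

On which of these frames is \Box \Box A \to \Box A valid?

G1

The schema corresponds to density: \forall x \forall y (Rxy \to \exists z (Rxz \wedge Rzy)).
G1: ✓.
G2: fails — Ruv but no z with Ruz and Rzv.
G3: fails — Rwx but no z with Rwz and Rzx.
G4: fails — Rvs but no z with Rvz and Rzs.
G5: fails — Ruv but no z with Ruz and Rzv.
Valid on: G1.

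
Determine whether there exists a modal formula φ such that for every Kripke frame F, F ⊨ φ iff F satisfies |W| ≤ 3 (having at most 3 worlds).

Modal frame validity is preserved under disjoint unions.
Any modal formula valid on each of 4 disjoint one-world frames is valid on their disjoint union (validity is preserved under disjoint unions). Each one-world frame has |W|=1≤3, but the union has |W|=4.
Hence having at most 3 worlds is not modally definable.

No — not modally definable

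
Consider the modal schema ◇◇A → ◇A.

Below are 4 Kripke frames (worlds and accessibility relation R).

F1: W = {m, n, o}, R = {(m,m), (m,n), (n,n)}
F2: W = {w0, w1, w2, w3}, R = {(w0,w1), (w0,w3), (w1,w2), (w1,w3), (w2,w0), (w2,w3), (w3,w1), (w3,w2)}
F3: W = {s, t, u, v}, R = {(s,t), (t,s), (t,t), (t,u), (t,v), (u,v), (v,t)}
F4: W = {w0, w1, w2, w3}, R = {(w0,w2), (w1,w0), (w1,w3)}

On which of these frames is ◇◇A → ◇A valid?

F1

This is the axiom for a generalized confluence (Geach) condition; its first-order frame correspondent is ∀x ∀y (xR²y → ∃w (y = w ∧ xRw)).
F1: holds.
F2: fails — w0R²w2 but no w with w2=w and w0Rw.
F3: fails — sR²s but no w with s=w and sRw.
F4: fails — w1R²w2 but no w with w2=w and w1Rw.
Valid on: F1.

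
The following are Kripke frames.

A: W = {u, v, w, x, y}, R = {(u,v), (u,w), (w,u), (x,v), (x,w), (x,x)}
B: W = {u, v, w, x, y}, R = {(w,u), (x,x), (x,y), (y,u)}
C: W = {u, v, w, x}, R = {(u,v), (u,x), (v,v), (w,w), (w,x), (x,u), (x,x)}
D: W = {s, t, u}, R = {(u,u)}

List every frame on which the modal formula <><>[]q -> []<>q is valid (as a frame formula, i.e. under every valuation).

Frame correspondent (Sahlqvist): forall x forall y forall z ((x R^2 y & xRz) -> exists w (yRw & zRw)) — i.e. a generalized confluence (Geach) condition.
A: fails — uR²u, uRv but no t with uRt and vRt.
B: fails — xR²u, xRx but no t with uRt and xRt.
C: fails — uR²v, uRx but no t with vRt and xRt.
D: satisfies the condition.
Valid on: D.

D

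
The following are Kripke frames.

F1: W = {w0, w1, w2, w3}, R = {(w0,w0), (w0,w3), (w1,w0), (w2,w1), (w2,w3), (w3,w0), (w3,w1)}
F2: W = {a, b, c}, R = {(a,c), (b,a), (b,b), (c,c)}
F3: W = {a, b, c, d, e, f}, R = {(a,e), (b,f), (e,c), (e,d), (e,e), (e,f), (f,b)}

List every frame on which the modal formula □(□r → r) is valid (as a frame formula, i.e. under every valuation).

This is the axiom for shift-reflexivity; its first-order frame correspondent is ∀x ∀y (Rxy → Ryy).
F1: fails — Rw3w1 but not Rw1w1.
F2: fails — Rba but not Raa.
F3: fails — Rbf but not Rff.

none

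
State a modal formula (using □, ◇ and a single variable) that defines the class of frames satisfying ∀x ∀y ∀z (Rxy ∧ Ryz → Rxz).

A defining formula is □r → □□r (the 4 axiom).
Suppose □r→□□r is valid. Take Rxy, Ryz and set V(r)={w : Rxw}. Then □r at x, so □□r at x, so □r at y, so r at z, i.e. Rxz.

□r → □□r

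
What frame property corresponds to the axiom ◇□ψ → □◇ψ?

Convergence

Suppose ◇□ψ→□◇ψ is valid. Take Rxy, Rxz and set V(ψ)={w : Ryw}. Then □ψ at y so ◇□ψ at x, so □◇ψ at x, so ◇ψ at z, giving w with Rzw and Ryw.
Conversely, any frame satisfying ∀x ∀y ∀z (Rxy ∧ Rxz → ∃w (Ryw ∧ Rzw)) validates the schema.
So the correspondent is convergence.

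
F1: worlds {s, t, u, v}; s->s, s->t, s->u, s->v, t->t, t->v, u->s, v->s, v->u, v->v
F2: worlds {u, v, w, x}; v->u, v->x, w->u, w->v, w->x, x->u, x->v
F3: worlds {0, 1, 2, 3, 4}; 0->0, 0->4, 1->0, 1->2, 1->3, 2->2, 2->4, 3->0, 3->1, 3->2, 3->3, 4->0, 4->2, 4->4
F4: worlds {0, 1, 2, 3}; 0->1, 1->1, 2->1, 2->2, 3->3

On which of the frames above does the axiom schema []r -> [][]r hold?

F4

Frame correspondent (Sahlqvist): forall x forall y forall z (Rxy & Ryz -> Rxz) — i.e. transitivity.
F1: fails — Rtv and Rvu but not Rtu.
F2: fails — Rvx and Rxv but not Rvv.
F3: fails — R10 and R04 but not R14.
F4: holds.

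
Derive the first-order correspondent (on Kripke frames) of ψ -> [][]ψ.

This is a Sahlqvist (Geach-type) schema ◇^0□^0ψ → □^2◇^0ψ.
Minimal-valuation argument: fix x; take any y with xR^0y and any z with xR^2z. Set V(ψ) to the set of worlds R-reachable from y in exactly 0 steps. Then □^0ψ holds at y, so the antecedent holds at x; validity forces ◇^0ψ at z, giving a w with zR^0w and yR^0w.
First-order correspondent: forall x forall z (x R^2 z -> exists w (x = w & z = w)).

forall x forall z (x R^2 z -> exists w (x = w & z = w))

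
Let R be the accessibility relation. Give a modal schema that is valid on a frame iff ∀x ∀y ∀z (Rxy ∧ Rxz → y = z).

This is partial functionality; the standard corresponding axiom is CD: ◇ψ → □ψ.
Suppose ◇ψ→□ψ is valid. Take Rxy, Rxz and set V(ψ)={y}. Then ◇ψ at x, so □ψ at x, so ψ at z, i.e. z=y.

◇ψ → □ψ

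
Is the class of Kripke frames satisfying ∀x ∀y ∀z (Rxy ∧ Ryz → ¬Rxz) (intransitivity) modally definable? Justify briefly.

No — not modally definable

If a class were modally definable it would be closed under surjective bounded morphisms (Goldblatt–Thomason).
The 7-cycle (worlds w0,w1,w2,w3,w4,w5,w6 with w0→w1→w2→w3→w4→w5→w6→w0) is intransitive. Mapping every world to a single reflexive point • is a surjective bounded morphism; the reflexive point is not intransitive (R••∧R•• but R••).
So no modal formula (or set of formulas) defines exactly the intransitive frames.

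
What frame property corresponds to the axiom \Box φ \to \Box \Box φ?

Suppose □φ→□□φ is valid. Take Rxy, Ryz and set V(φ)={w : Rxw}. Then □φ at x, so □□φ at x, so □φ at y, so φ at z, i.e. Rxz.

transitivity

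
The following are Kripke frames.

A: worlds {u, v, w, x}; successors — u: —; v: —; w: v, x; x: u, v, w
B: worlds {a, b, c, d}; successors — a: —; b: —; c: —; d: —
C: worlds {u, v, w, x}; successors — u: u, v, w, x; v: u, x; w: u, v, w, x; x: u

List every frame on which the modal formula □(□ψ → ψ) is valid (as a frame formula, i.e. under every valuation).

Frame correspondent (Sahlqvist): ∀x ∀y (Rxy → Ryy) — i.e. shift-reflexivity.
A: fails — Rxw but not Rww.
B: condition met.
C: fails — Ruv but not Rvv.
Valid on: B.

B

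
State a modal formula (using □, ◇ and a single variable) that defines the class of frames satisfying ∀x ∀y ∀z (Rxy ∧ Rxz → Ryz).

◇s → □◇s

A defining formula is ◇s → □◇s (the 5 axiom).
Suppose ◇s→□◇s is valid. Take Rxy, Rxz and set V(s)={y}. Then ◇s at x, so □◇s at x, so ◇s at z, so some w with Rzw has s; w=y, i.e. Rzy. By symmetry of the argument, Ryz.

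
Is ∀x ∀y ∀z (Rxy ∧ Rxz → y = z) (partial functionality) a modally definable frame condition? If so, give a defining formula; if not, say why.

Definable; ◇q → □q defines it

The condition is partial functionality. A defining modal formula is ◇q → □q.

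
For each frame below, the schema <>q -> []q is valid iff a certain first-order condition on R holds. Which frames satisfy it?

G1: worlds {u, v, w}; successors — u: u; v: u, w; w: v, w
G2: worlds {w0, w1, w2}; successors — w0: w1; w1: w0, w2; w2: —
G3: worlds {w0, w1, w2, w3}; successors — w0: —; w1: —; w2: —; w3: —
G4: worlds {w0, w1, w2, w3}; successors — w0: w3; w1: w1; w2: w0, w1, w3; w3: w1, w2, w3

G3

This is the axiom for partial functionality; its first-order frame correspondent is forall x forall y forall z (Rxy & Rxz -> y = z).
G1: fails — v sees both u and w.
G2: fails — w1 sees both w0 and w2.
G3: satisfies the condition.
G4: fails — w2 sees both w0 and w1.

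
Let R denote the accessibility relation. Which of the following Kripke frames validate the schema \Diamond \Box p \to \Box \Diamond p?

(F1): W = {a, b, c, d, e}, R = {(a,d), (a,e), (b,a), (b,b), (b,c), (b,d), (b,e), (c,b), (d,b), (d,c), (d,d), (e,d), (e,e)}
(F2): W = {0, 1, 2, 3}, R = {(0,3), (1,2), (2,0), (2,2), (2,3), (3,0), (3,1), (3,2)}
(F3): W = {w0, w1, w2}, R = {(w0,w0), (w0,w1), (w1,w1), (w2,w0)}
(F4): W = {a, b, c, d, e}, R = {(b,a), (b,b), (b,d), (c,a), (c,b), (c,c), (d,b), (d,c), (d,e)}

(F3)

Frame correspondent (Sahlqvist): \forall x \forall y \forall z (Rxy \wedge Rxz \to \exists w (Ryw \wedge Rzw)) — i.e. convergence.
(F1): fails — Rbc and Rba but c and a have no common successor.
(F2): fails — R23 and R20 but 3 and 0 have no common successor.
(F3): holds.
(F4): fails — Rbb and Rba but b and a have no common successor.
Valid on: (F3).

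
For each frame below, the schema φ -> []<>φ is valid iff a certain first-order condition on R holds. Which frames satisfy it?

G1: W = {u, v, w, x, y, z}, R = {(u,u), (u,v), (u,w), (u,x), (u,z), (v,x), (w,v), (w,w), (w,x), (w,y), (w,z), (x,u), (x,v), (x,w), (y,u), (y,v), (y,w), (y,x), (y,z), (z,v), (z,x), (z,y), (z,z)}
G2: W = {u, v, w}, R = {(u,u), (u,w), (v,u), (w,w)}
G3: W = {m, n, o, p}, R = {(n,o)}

This is the axiom for symmetry; its first-order frame correspondent is forall x forall y (Rxy -> Ryx).
G1: fails — Ruv but not Rvu.
G2: fails — Rvu but not Ruv.
G3: fails — Rno but not Ron.
Valid on no frame.

none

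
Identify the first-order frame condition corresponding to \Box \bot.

□⊥ is valid iff no world has any successor (otherwise □⊥ fails at any world with one).
Conversely, on a frame with emptiness of R the schema holds at every world under every valuation.
So the correspondent is emptiness of R.

emptiness of R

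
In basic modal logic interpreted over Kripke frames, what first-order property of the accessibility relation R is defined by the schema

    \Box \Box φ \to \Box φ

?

density: \forall x \forall y (Rxy \to \exists z (Rxz \wedge Rzy))

This is the C4 axiom.
Its frame correspondent is density — \forall x \forall y (Rxy \to \exists z (Rxz \wedge Rzy)).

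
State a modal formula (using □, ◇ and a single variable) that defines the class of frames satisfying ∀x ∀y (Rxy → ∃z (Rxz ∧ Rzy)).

□□ψ → □ψ

This is density; the standard corresponding axiom is C4: □□ψ → □ψ.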